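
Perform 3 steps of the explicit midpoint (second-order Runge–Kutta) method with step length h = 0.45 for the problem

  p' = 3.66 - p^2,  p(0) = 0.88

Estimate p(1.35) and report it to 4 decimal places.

Midpoint: k1 = f(s_n, p_n); k2 = f(s_n + h/2, p_n + (h/2)·k1); p_{n+1} = p_n + h·k2.
s=0.000000, p=0.880000:
  k1 = f(0.000000, 0.880000) = 2.885600
  k2 = f(0.225000, 1.529260) = 1.321364
  p ← 0.880000 + 0.45·1.321364 = 1.474614
s=0.450000, p=1.474614:
  k1 = f(0.450000, 1.474614) = 1.485514
  k2 = f(0.675000, 1.808854) = 0.388046
  p ← 1.474614 + 0.45·0.388046 = 1.649234
s=0.900000, p=1.649234:
  k1 = f(0.900000, 1.649234) = 0.940026
  k2 = f(1.125000, 1.860740) = 0.197646
  p ← 1.649234 + 0.45·0.197646 = 1.738175
p(1.35) ≈ 1.7382

1.7382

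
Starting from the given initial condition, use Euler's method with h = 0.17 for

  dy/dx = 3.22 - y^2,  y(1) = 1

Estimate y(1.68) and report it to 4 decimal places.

Euler: y_{n+1} = y_n + h·f(x_n, y_n).
x=1.000000, y=1.000000: f=2.220000 → y ← 1.000000 + 0.17·2.220000 = 1.377400
x=1.170000, y=1.377400: f=1.322769 → y ← 1.377400 + 0.17·1.322769 = 1.602271
x=1.340000, y=1.602271: f=0.652728 → y ← 1.602271 + 0.17·0.652728 = 1.713235
x=1.510000, y=1.713235: f=0.284827 → y ← 1.713235 + 0.17·0.284827 = 1.761655
y(1.68) ≈ 1.7617

1.7617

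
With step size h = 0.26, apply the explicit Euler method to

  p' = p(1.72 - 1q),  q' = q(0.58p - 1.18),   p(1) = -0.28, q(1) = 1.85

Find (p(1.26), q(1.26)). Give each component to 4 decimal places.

Euler on (p,q): p_{n+1} = p_n + h·p', q_{n+1} = q_n + h·q'.
1.000000: (-0.280000, 1.850000); f=(0.036400, -2.483440) → (-0.270536, 1.204306)
(p(1.26), q(1.26)) ≈ (-0.2705, 1.2043)

-0.2705, 1.2043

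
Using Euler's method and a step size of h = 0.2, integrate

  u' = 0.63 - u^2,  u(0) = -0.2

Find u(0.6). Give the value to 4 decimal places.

Euler: u_{n+1} = u_n + h·f(x_n, u_n).
x=0.000000, u=-0.200000: f=0.590000 → u ← -0.200000 + 0.2·0.590000 = -0.082000
x=0.200000, u=-0.082000: f=0.623276 → u ← -0.082000 + 0.2·0.623276 = 0.042655
x=0.400000, u=0.042655: f=0.628181 → u ← 0.042655 + 0.2·0.628181 = 0.168291
u(0.6) ≈ 0.1683

0.1683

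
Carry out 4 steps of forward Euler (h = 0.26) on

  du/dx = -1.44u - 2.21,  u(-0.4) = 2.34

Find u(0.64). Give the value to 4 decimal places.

Euler: u_{n+1} = u_n + h·f(x_n, u_n).
x=-0.400000, u=2.340000: f=-5.579600 → u ← 2.340000 + 0.26·(-5.579600) = 0.889304
x=-0.140000, u=0.889304: f=-3.490598 → u ← 0.889304 + 0.26·(-3.490598) = -0.018251
x=0.120000, u=-0.018251: f=-2.183718 → u ← -0.018251 + 0.26·(-2.183718) = -0.586018
x=0.380000, u=-0.586018: f=-1.366134 → u ← -0.586018 + 0.26·(-1.366134) = -0.941213
u(0.64) ≈ -0.9412

-0.9412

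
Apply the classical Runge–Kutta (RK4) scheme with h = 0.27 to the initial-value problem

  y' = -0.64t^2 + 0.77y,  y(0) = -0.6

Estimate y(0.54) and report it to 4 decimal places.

RK4: k1 = f(t_n, y_n); k2 = f(t_n + h/2, y_n + (h/2)·k1); k3 = f(t_n + h/2, y_n + (h/2)·k2); k4 = f(t_n + h, y_n + h·k3); y_{n+1} = y_n + (h/6)·(k1 + 2k2 + 2k3 + k4).
t=0.000000, y=-0.600000:
  k1 = f(0.000000, -0.600000) = -0.462000
  k2 = f(0.135000, -0.662370) = -0.521689
  k3 = f(0.135000, -0.670428) = -0.527894
  k4 = f(0.270000, -0.742531) = -0.618405
  y ← -0.600000 + (0.27/6)·(k1 + 2k2 + 2k3 + k4) = -0.743081
t=0.270000, y=-0.743081:
  k1 = f(0.270000, -0.743081) = -0.618828
  k2 = f(0.405000, -0.826622) = -0.741475
  k3 = f(0.405000, -0.843180) = -0.754224
  k4 = f(0.540000, -0.946721) = -0.915599
  y ← -0.743081 + (0.27/6)·(k1 + 2k2 + 2k3 + k4) = -0.946743
y(0.54) ≈ -0.9467

-0.9467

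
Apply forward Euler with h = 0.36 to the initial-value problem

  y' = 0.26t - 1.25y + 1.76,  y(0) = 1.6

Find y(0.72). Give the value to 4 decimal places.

Euler: y_{n+1} = y_n + h·f(t_n, y_n).
t=0.000000, y=1.600000: f=-0.240000 → y ← 1.600000 + 0.36·(-0.240000) = 1.513600
t=0.360000, y=1.513600: f=-0.038400 → y ← 1.513600 + 0.36·(-0.038400) = 1.499776
y(0.72) ≈ 1.4998

1.4998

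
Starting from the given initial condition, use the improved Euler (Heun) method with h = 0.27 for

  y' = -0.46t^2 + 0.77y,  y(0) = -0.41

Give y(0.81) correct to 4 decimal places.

-0.8605

Heun: k1 = f(t_n, y_n); k2 = f(t_n + h, y_n + h·k1); y_{n+1} = y_n + (h/2)·(k1 + k2).
t=0.000000, y=-0.410000:
  k1 = f(0.000000, -0.410000) = -0.315700
  k2 = f(0.270000, -0.495239) = -0.414868
  y ← -0.410000 + (0.27/2)·(-0.315700 + (-0.414868)) = -0.508627
t=0.270000, y=-0.508627:
  k1 = f(0.270000, -0.508627) = -0.425177
  k2 = f(0.540000, -0.623424) = -0.614173
  y ← -0.508627 + (0.27/2)·(-0.425177 + (-0.614173)) = -0.648939
t=0.540000, y=-0.648939:
  k1 = f(0.540000, -0.648939) = -0.633819
  k2 = f(0.810000, -0.820070) = -0.933260
  y ← -0.648939 + (0.27/2)·(-0.633819 + (-0.933260)) = -0.860494
y(0.81) ≈ -0.8605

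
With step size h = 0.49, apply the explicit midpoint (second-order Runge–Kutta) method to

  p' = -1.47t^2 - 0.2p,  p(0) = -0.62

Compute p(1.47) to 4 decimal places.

-1.8900

Midpoint: k1 = f(t_n, p_n); k2 = f(t_n + h/2, p_n + (h/2)·k1); p_{n+1} = p_n + h·k2.
t=0.000000, p=-0.620000:
  k1 = f(0.000000, -0.620000) = 0.124000
  k2 = f(0.245000, -0.589620) = 0.029687
  p ← -0.620000 + 0.49·0.029687 = -0.605453
t=0.490000, p=-0.605453:
  k1 = f(0.490000, -0.605453) = -0.231856
  k2 = f(0.735000, -0.662258) = -0.661679
  p ← -0.605453 + 0.49·(-0.661679) = -0.929676
t=0.980000, p=-0.929676:
  k1 = f(0.980000, -0.929676) = -1.225853
  k2 = f(1.225000, -1.230010) = -1.959917
  p ← -0.929676 + 0.49·(-1.959917) = -1.890035
p(1.47) ≈ -1.8900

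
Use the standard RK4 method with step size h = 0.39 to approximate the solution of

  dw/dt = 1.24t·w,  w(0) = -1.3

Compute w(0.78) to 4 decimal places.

-1.8956

RK4: k1 = f(t_n, w_n); k2 = f(t_n + h/2, w_n + (h/2)·k1); k3 = f(t_n + h/2, w_n + (h/2)·k2); k4 = f(t_n + h, w_n + h·k3); w_{n+1} = w_n + (h/6)·(k1 + 2k2 + 2k3 + k4).
t=0.000000, w=-1.300000:
  k1 = f(0.000000, -1.300000) = 0.000000
  k2 = f(0.195000, -1.300000) = -0.314340
  k3 = f(0.195000, -1.361296) = -0.329161
  k4 = f(0.390000, -1.428373) = -0.690761
  w ← -1.300000 + (0.39/6)·(k1 + 2k2 + 2k3 + k4) = -1.428555
t=0.390000, w=-1.428555:
  k1 = f(0.390000, -1.428555) = -0.690849
  k2 = f(0.585000, -1.563270) = -1.133996
  k3 = f(0.585000, -1.649684) = -1.196681
  k4 = f(0.780000, -1.895260) = -1.833096
  w ← -1.428555 + (0.39/6)·(k1 + 2k2 + 2k3 + k4) = -1.895599
w(0.78) ≈ -1.8956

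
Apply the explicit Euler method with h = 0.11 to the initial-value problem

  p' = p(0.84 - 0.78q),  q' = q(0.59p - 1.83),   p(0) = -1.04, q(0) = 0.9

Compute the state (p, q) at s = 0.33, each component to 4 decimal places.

Euler on (p,q): p_{n+1} = p_n + h·p', q_{n+1} = q_n + h·q'.
0.000000: (-1.040000, 0.900000); f=(-0.143520, -2.199240) → (-1.055787, 0.658084)
0.110000: (-1.055787, 0.658084); f=(-0.344920, -1.614223) → (-1.093728, 0.480519)
0.220000: (-1.093728, 0.480519); f=(-0.508797, -1.189429) → (-1.149696, 0.349682)
(p(0.33), q(0.33)) ≈ (-1.1497, 0.3497)

-1.1497, 0.3497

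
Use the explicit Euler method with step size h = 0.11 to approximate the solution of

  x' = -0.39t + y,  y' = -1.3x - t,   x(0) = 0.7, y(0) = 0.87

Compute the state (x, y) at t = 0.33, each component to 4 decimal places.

Euler on (x,y): x_{n+1} = x_n + h·x', y_{n+1} = y_n + h·y'.
0.000000: (0.700000, 0.870000); f=(0.870000, -0.910000) → (0.795700, 0.769900)
0.110000: (0.795700, 0.769900); f=(0.727000, -1.144410) → (0.875670, 0.644015)
0.220000: (0.875670, 0.644015); f=(0.558215, -1.358371) → (0.937074, 0.494594)
(x(0.33), y(0.33)) ≈ (0.9371, 0.4946)

0.9371, 0.4946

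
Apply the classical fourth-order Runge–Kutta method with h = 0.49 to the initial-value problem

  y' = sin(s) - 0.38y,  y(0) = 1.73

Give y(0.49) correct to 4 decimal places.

1.5467

RK4: k1 = f(s_n, y_n); k2 = f(s_n + h/2, y_n + (h/2)·k1); k3 = f(s_n + h/2, y_n + (h/2)·k2); k4 = f(s_n + h, y_n + h·k3); y_{n+1} = y_n + (h/6)·(k1 + 2k2 + 2k3 + k4).
s=0.000000, y=1.730000:
  k1 = f(0.000000, 1.730000) = -0.657400
  k2 = f(0.245000, 1.568937) = -0.353640
  k3 = f(0.245000, 1.643358) = -0.381920
  k4 = f(0.490000, 1.542859) = -0.115661
  y ← 1.730000 + (0.49/6)·(k1 + 2k2 + 2k3 + k4) = 1.546725
y(0.49) ≈ 1.5467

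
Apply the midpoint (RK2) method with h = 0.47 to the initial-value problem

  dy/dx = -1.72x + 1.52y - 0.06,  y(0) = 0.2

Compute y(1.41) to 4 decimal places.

Midpoint: k1 = f(x_n, y_n); k2 = f(x_n + h/2, y_n + (h/2)·k1); y_{n+1} = y_n + h·k2.
x=0.000000, y=0.200000:
  k1 = f(0.000000, 0.200000) = 0.244000
  k2 = f(0.235000, 0.257340) = -0.073043
  y ← 0.200000 + 0.47·(-0.073043) = 0.165670
x=0.470000, y=0.165670:
  k1 = f(0.470000, 0.165670) = -0.616582
  k2 = f(0.705000, 0.020773) = -1.241025
  y ← 0.165670 + 0.47·(-1.241025) = -0.417612
x=0.940000, y=-0.417612:
  k1 = f(0.940000, -0.417612) = -2.311570
  k2 = f(1.175000, -0.960831) = -3.541463
  y ← -0.417612 + 0.47·(-3.541463) = -2.082100
y(1.41) ≈ -2.0821

-2.0821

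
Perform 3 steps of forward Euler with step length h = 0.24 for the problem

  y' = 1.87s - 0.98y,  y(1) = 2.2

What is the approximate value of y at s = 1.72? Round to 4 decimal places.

Euler: y_{n+1} = y_n + h·f(s_n, y_n).
s=1.000000, y=2.200000: f=-0.286000 → y ← 2.200000 + 0.24·(-0.286000) = 2.131360
s=1.240000, y=2.131360: f=0.230067 → y ← 2.131360 + 0.24·0.230067 = 2.186576
s=1.480000, y=2.186576: f=0.624755 → y ← 2.186576 + 0.24·0.624755 = 2.336517
y(1.72) ≈ 2.3365

2.3365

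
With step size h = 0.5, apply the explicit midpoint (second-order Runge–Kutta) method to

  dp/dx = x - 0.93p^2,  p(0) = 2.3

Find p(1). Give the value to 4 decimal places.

Midpoint: k1 = f(x_n, p_n); k2 = f(x_n + h/2, p_n + (h/2)·k1); p_{n+1} = p_n + h·k2.
x=0.000000, p=2.300000:
  k1 = f(0.000000, 2.300000) = -4.919700
  k2 = f(0.250000, 1.070075) = -0.814906
  p ← 2.300000 + 0.5·(-0.814906) = 1.892547
x=0.500000, p=1.892547:
  k1 = f(0.500000, 1.892547) = -2.831012
  k2 = f(0.750000, 1.184794) = -0.555475
  p ← 1.892547 + 0.5·(-0.555475) = 1.614809
p(1) ≈ 1.6148

1.6148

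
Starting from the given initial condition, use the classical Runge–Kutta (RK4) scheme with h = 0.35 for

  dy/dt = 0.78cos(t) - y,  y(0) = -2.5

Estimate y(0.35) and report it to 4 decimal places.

RK4: k1 = f(t_n, y_n); k2 = f(t_n + h/2, y_n + (h/2)·k1); k3 = f(t_n + h/2, y_n + (h/2)·k2); k4 = f(t_n + h, y_n + h·k3); y_{n+1} = y_n + (h/6)·(k1 + 2k2 + 2k3 + k4).
t=0.000000, y=-2.500000:
  k1 = f(0.000000, -2.500000) = 3.280000
  k2 = f(0.175000, -1.926000) = 2.694087
  k3 = f(0.175000, -2.028535) = 2.796622
  k4 = f(0.350000, -1.521182) = 2.253893
  y ← -2.500000 + (0.35/6)·(k1 + 2k2 + 2k3 + k4) = -1.536607
y(0.35) ≈ -1.5366

-1.5366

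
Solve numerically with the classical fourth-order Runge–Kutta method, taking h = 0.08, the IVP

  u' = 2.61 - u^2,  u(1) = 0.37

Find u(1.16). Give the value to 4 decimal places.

RK4: k1 = f(t_n, u_n); k2 = f(t_n + h/2, u_n + (h/2)·k1); k3 = f(t_n + h/2, u_n + (h/2)·k2); k4 = f(t_n + h, u_n + h·k3); u_{n+1} = u_n + (h/6)·(k1 + 2k2 + 2k3 + k4).
t=1.000000, u=0.370000:
  k1 = f(1.000000, 0.370000) = 2.473100
  k2 = f(1.040000, 0.468924) = 2.390110
  k3 = f(1.040000, 0.465604) = 2.393213
  k4 = f(1.080000, 0.561457) = 2.294766
  u ← 0.370000 + (0.08/6)·(k1 + 2k2 + 2k3 + k4) = 0.561127
t=1.080000, u=0.561127:
  k1 = f(1.080000, 0.561127) = 2.295137
  k2 = f(1.120000, 0.652932) = 2.183679
  k3 = f(1.120000, 0.648474) = 2.189481
  k4 = f(1.160000, 0.736285) = 2.067884
  u ← 0.561127 + (0.08/6)·(k1 + 2k2 + 2k3 + k4) = 0.735918
u(1.16) ≈ 0.7359

0.7359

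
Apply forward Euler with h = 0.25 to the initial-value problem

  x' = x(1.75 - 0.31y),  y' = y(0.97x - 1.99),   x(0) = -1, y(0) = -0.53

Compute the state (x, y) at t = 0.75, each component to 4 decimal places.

Euler on (x,y): x_{n+1} = x_n + h·x', y_{n+1} = y_n + h·y'.
0.000000: (-1.000000, -0.530000); f=(-1.914300, 1.568800) → (-1.478575, -0.137800)
0.250000: (-1.478575, -0.137800); f=(-2.650668, 0.471857) → (-2.141242, -0.019836)
0.500000: (-2.141242, -0.019836); f=(-3.760340, 0.080672) → (-3.081327, 0.000332)
(x(0.75), y(0.75)) ≈ (-3.0813, 0.0003)

-3.0813, 0.0003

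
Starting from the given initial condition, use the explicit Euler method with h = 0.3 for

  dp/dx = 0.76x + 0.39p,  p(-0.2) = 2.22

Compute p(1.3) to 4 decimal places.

4.3411

Euler: p_{n+1} = p_n + h·f(x_n, p_n).
x=-0.200000, p=2.220000: f=0.713800 → p ← 2.220000 + 0.3·0.713800 = 2.434140
x=0.100000, p=2.434140: f=1.025315 → p ← 2.434140 + 0.3·1.025315 = 2.741734
x=0.400000, p=2.741734: f=1.373276 → p ← 2.741734 + 0.3·1.373276 = 3.153717
x=0.700000, p=3.153717: f=1.761950 → p ← 3.153717 + 0.3·1.761950 = 3.682302
x=1.000000, p=3.682302: f=2.196098 → p ← 3.682302 + 0.3·2.196098 = 4.341132
p(1.3) ≈ 4.3411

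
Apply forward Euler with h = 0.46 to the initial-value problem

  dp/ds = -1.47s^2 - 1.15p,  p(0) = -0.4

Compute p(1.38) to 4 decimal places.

-0.6815

Euler: p_{n+1} = p_n + h·f(s_n, p_n).
s=0.000000, p=-0.400000: f=0.460000 → p ← -0.400000 + 0.46·0.460000 = -0.188400
s=0.460000, p=-0.188400: f=-0.094392 → p ← -0.188400 + 0.46·(-0.094392) = -0.231820
s=0.920000, p=-0.231820: f=-0.977615 → p ← -0.231820 + 0.46·(-0.977615) = -0.681523
p(1.38) ≈ -0.6815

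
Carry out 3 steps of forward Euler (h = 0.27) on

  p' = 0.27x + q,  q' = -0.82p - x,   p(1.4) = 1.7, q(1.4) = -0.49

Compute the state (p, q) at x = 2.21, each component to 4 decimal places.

Euler on (p,q): p_{n+1} = p_n + h·p', q_{n+1} = q_n + h·q'.
1.400000: (1.700000, -0.490000); f=(-0.112000, -2.794000) → (1.669760, -1.244380)
1.670000: (1.669760, -1.244380); f=(-0.793480, -3.039203) → (1.455520, -2.064965)
1.940000: (1.455520, -2.064965); f=(-1.541165, -3.133527) → (1.039406, -2.911017)
(p(2.21), q(2.21)) ≈ (1.0394, -2.9110)

1.0394, -2.9110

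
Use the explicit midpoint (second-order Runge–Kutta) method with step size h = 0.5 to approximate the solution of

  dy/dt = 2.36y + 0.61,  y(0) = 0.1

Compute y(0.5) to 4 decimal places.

0.7726

Midpoint: k1 = f(t_n, y_n); k2 = f(t_n + h/2, y_n + (h/2)·k1); y_{n+1} = y_n + h·k2.
t=0.000000, y=0.100000:
  k1 = f(0.000000, 0.100000) = 0.846000
  k2 = f(0.250000, 0.311500) = 1.345140
  y ← 0.100000 + 0.5·1.345140 = 0.772570
y(0.5) ≈ 0.7726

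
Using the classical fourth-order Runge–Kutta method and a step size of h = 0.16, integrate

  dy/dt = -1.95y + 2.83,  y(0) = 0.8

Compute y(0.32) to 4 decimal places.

1.1023

RK4: k1 = f(t_n, y_n); k2 = f(t_n + h/2, y_n + (h/2)·k1); k3 = f(t_n + h/2, y_n + (h/2)·k2); k4 = f(t_n + h, y_n + h·k3); y_{n+1} = y_n + (h/6)·(k1 + 2k2 + 2k3 + k4).
t=0.000000, y=0.800000:
  k1 = f(0.000000, 0.800000) = 1.270000
  k2 = f(0.080000, 0.901600) = 1.071880
  k3 = f(0.080000, 0.885750) = 1.102787
  k4 = f(0.160000, 0.976446) = 0.925931
  y ← 0.800000 + (0.16/6)·(k1 + 2k2 + 2k3 + k4) = 0.974540
t=0.160000, y=0.974540:
  k1 = f(0.160000, 0.974540) = 0.929646
  k2 = f(0.240000, 1.048912) = 0.784621
  k3 = f(0.240000, 1.037310) = 0.807245
  k4 = f(0.320000, 1.103700) = 0.677786
  y ← 0.974540 + (0.16/6)·(k1 + 2k2 + 2k3 + k4) = 1.102305
y(0.32) ≈ 1.1023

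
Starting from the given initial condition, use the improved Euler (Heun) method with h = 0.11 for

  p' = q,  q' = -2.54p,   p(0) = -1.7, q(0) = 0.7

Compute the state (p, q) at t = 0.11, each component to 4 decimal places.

Heun on (p,q): k1 = f(t_n, state_n); k2 = f(t_n + h, state_n + h·k1); state_{n+1} = state_n + (h/2)·(k1 + k2).
0.000000: (-1.700000, 0.700000)
  k1 = (0.700000, 4.318000)
  predictor → (-1.623000, 1.174980)
  k2 = (1.174980, 4.122420)
  → (-1.596876, 1.164223)
(p(0.11), q(0.11)) ≈ (-1.5969, 1.1642)

-1.5969, 1.1642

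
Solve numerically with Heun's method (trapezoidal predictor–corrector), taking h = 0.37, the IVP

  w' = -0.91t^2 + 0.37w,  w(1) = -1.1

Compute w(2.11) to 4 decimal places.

Heun: k1 = f(t_n, w_n); k2 = f(t_n + h, w_n + h·k1); w_{n+1} = w_n + (h/2)·(k1 + k2).
t=1.000000, w=-1.100000:
  k1 = f(1.000000, -1.100000) = -1.317000
  k2 = f(1.370000, -1.587290) = -2.295276
  w ← -1.100000 + (0.37/2)·(-1.317000 + (-2.295276)) = -1.768271
t=1.370000, w=-1.768271:
  k1 = f(1.370000, -1.768271) = -2.362239
  k2 = f(1.740000, -2.642300) = -3.732767
  w ← -1.768271 + (0.37/2)·(-2.362239 + (-3.732767)) = -2.895847
t=1.740000, w=-2.895847:
  k1 = f(1.740000, -2.895847) = -3.826579
  k2 = f(2.110000, -4.311682) = -5.646733
  w ← -2.895847 + (0.37/2)·(-3.826579 + (-5.646733)) = -4.648410
w(2.11) ≈ -4.6484

-4.6484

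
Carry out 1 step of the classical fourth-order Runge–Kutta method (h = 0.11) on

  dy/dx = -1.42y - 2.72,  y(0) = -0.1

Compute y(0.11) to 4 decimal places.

-0.3625

RK4: k1 = f(x_n, y_n); k2 = f(x_n + h/2, y_n + (h/2)·k1); k3 = f(x_n + h/2, y_n + (h/2)·k2); k4 = f(x_n + h, y_n + h·k3); y_{n+1} = y_n + (h/6)·(k1 + 2k2 + 2k3 + k4).
x=0.000000, y=-0.100000:
  k1 = f(0.000000, -0.100000) = -2.578000
  k2 = f(0.055000, -0.241790) = -2.376658
  k3 = f(0.055000, -0.230716) = -2.392383
  k4 = f(0.110000, -0.363162) = -2.204310
  y ← -0.100000 + (0.11/6)·(k1 + 2k2 + 2k3 + k4) = -0.362541
y(0.11) ≈ -0.3625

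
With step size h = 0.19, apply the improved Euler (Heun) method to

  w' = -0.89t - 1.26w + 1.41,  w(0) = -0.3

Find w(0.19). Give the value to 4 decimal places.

-0.0170

Heun: k1 = f(t_n, w_n); k2 = f(t_n + h, w_n + h·k1); w_{n+1} = w_n + (h/2)·(k1 + k2).
t=0.000000, w=-0.300000:
  k1 = f(0.000000, -0.300000) = 1.788000
  k2 = f(0.190000, 0.039720) = 1.190853
  w ← -0.300000 + (0.19/2)·(1.788000 + 1.190853) = -0.017009
w(0.19) ≈ -0.0170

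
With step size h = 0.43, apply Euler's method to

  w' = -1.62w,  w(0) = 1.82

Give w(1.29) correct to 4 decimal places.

Euler: w_{n+1} = w_n + h·f(t_n, w_n).
t=0.000000, w=1.820000: f=-2.948400 → w ← 1.820000 + 0.43·(-2.948400) = 0.552188
t=0.430000, w=0.552188: f=-0.894545 → w ← 0.552188 + 0.43·(-0.894545) = 0.167534
t=0.860000, w=0.167534: f=-0.271405 → w ← 0.167534 + 0.43·(-0.271405) = 0.050830
w(1.29) ≈ 0.0508

0.0508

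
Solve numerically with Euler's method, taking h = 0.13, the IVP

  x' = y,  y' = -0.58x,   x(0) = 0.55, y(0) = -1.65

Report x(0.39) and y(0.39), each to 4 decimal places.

Euler on (x,y): x_{n+1} = x_n + h·x', y_{n+1} = y_n + h·y'.
0.000000: (0.550000, -1.650000); f=(-1.650000, -0.319000) → (0.335500, -1.691470)
0.130000: (0.335500, -1.691470); f=(-1.691470, -0.194590) → (0.115609, -1.716767)
0.260000: (0.115609, -1.716767); f=(-1.716767, -0.067053) → (-0.107571, -1.725484)
(x(0.39), y(0.39)) ≈ (-0.1076, -1.7255)

-0.1076, -1.7255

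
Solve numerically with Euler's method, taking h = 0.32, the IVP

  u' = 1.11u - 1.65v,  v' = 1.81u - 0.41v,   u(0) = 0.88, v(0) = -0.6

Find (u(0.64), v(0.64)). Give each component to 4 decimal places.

Euler on (u,v): u_{n+1} = u_n + h·u', v_{n+1} = v_n + h·v'.
0.000000: (0.880000, -0.600000); f=(1.966800, 1.838800) → (1.509376, -0.011584)
0.320000: (1.509376, -0.011584); f=(1.694521, 2.736720) → (2.051623, 0.864166)
(u(0.64), v(0.64)) ≈ (2.0516, 0.8642)

2.0516, 0.8642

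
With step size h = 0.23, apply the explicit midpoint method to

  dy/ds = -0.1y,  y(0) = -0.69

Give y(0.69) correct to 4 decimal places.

Midpoint: k1 = f(s_n, y_n); k2 = f(s_n + h/2, y_n + (h/2)·k1); y_{n+1} = y_n + h·k2.
s=0.000000, y=-0.690000:
  k1 = f(0.000000, -0.690000) = 0.069000
  k2 = f(0.115000, -0.682065) = 0.068206
  y ← -0.690000 + 0.23·0.068206 = -0.674313
s=0.230000, y=-0.674313:
  k1 = f(0.230000, -0.674313) = 0.067431
  k2 = f(0.345000, -0.666558) = 0.066656
  y ← -0.674313 + 0.23·0.066656 = -0.658982
s=0.460000, y=-0.658982:
  k1 = f(0.460000, -0.658982) = 0.065898
  k2 = f(0.575000, -0.651403) = 0.065140
  y ← -0.658982 + 0.23·0.065140 = -0.643999
y(0.69) ≈ -0.6440

-0.6440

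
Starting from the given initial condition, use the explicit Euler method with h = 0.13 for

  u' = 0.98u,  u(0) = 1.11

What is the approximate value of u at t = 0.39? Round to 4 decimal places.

Euler: u_{n+1} = u_n + h·f(t_n, u_n).
t=0.000000, u=1.110000: f=1.087800 → u ← 1.110000 + 0.13·1.087800 = 1.251414
t=0.130000, u=1.251414: f=1.226386 → u ← 1.251414 + 0.13·1.226386 = 1.410844
t=0.260000, u=1.410844: f=1.382627 → u ← 1.410844 + 0.13·1.382627 = 1.590586
u(0.39) ≈ 1.5906

1.5906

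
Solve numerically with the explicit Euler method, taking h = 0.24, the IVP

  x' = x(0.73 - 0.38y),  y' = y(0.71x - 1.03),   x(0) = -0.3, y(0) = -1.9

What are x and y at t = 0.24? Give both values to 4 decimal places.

Euler on (x,y): x_{n+1} = x_n + h·x', y_{n+1} = y_n + h·y'.
0.000000: (-0.300000, -1.900000); f=(-0.435600, 2.361700) → (-0.404544, -1.333192)
(x(0.24), y(0.24)) ≈ (-0.4045, -1.3332)

-0.4045, -1.3332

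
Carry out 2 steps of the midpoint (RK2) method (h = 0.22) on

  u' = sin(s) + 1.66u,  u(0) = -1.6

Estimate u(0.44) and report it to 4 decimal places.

-3.1658

Midpoint: k1 = f(s_n, u_n); k2 = f(s_n + h/2, u_n + (h/2)·k1); u_{n+1} = u_n + h·k2.
s=0.000000, u=-1.600000:
  k1 = f(0.000000, -1.600000) = -2.656000
  k2 = f(0.110000, -1.892160) = -3.031207
  u ← -1.600000 + 0.22·(-3.031207) = -2.266866
s=0.220000, u=-2.266866:
  k1 = f(0.220000, -2.266866) = -3.544767
  k2 = f(0.330000, -2.656790) = -4.086228
  u ← -2.266866 + 0.22·(-4.086228) = -3.165836
u(0.44) ≈ -3.1658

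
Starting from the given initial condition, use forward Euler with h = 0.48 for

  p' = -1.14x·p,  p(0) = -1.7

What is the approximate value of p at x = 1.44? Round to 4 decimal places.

-0.5950

Euler: p_{n+1} = p_n + h·f(x_n, p_n).
x=0.000000, p=-1.700000: f=0.000000 → p ← -1.700000 + 0.48·0.000000 = -1.700000
x=0.480000, p=-1.700000: f=0.930240 → p ← -1.700000 + 0.48·0.930240 = -1.253485
x=0.960000, p=-1.253485: f=1.371814 → p ← -1.253485 + 0.48·1.371814 = -0.595014
p(1.44) ≈ -0.5950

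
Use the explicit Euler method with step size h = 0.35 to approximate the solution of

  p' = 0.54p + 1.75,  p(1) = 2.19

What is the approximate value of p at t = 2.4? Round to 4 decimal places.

7.6132

Euler: p_{n+1} = p_n + h·f(t_n, p_n).
t=1.000000, p=2.190000: f=2.932600 → p ← 2.190000 + 0.35·2.932600 = 3.216410
t=1.350000, p=3.216410: f=3.486861 → p ← 3.216410 + 0.35·3.486861 = 4.436811
t=1.700000, p=4.436811: f=4.145878 → p ← 4.436811 + 0.35·4.145878 = 5.887869
t=2.050000, p=5.887869: f=4.929449 → p ← 5.887869 + 0.35·4.929449 = 7.613176
p(2.4) ≈ 7.6132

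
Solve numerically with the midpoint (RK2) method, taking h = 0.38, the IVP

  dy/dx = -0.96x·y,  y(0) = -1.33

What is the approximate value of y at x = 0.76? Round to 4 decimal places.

Midpoint: k1 = f(x_n, y_n); k2 = f(x_n + h/2, y_n + (h/2)·k1); y_{n+1} = y_n + h·k2.
x=0.000000, y=-1.330000:
  k1 = f(0.000000, -1.330000) = 0.000000
  k2 = f(0.190000, -1.330000) = 0.242592
  y ← -1.330000 + 0.38·0.242592 = -1.237815
x=0.380000, y=-1.237815:
  k1 = f(0.380000, -1.237815) = 0.451555
  k2 = f(0.570000, -1.152020) = 0.630385
  y ← -1.237815 + 0.38·0.630385 = -0.998269
y(0.76) ≈ -0.9983

-0.9983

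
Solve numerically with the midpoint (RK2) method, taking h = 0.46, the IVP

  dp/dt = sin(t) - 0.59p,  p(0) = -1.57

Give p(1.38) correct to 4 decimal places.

Midpoint: k1 = f(t_n, p_n); k2 = f(t_n + h/2, p_n + (h/2)·k1); p_{n+1} = p_n + h·k2.
t=0.000000, p=-1.570000:
  k1 = f(0.000000, -1.570000) = 0.926300
  k2 = f(0.230000, -1.356951) = 1.028579
  p ← -1.570000 + 0.46·1.028579 = -1.096854
t=0.460000, p=-1.096854:
  k1 = f(0.460000, -1.096854) = 1.091092
  k2 = f(0.690000, -0.845903) = 1.135620
  p ← -1.096854 + 0.46·1.135620 = -0.574469
t=0.920000, p=-0.574469:
  k1 = f(0.920000, -0.574469) = 1.134538
  k2 = f(1.150000, -0.313525) = 1.097744
  p ← -0.574469 + 0.46·1.097744 = -0.069507
p(1.38) ≈ -0.0695

-0.0695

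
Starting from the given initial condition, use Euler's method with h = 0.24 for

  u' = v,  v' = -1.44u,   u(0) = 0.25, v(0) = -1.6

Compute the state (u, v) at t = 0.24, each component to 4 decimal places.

-0.1340, -1.6864

Euler on (u,v): u_{n+1} = u_n + h·u', v_{n+1} = v_n + h·v'.
0.000000: (0.250000, -1.600000); f=(-1.600000, -0.360000) → (-0.134000, -1.686400)
(u(0.24), v(0.24)) ≈ (-0.1340, -1.6864)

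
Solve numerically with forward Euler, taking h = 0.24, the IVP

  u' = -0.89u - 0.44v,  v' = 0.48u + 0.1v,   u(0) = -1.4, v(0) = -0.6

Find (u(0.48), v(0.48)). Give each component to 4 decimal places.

-0.7341, -0.9138

Euler on (u,v): u_{n+1} = u_n + h·u', v_{n+1} = v_n + h·v'.
0.000000: (-1.400000, -0.600000); f=(1.510000, -0.732000) → (-1.037600, -0.775680)
0.240000: (-1.037600, -0.775680); f=(1.264763, -0.575616) → (-0.734057, -0.913828)
(u(0.48), v(0.48)) ≈ (-0.7341, -0.9138)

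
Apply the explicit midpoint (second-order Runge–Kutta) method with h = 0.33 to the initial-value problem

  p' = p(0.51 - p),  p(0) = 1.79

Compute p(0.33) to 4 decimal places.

Midpoint: k1 = f(t_n, p_n); k2 = f(t_n + h/2, p_n + (h/2)·k1); p_{n+1} = p_n + h·k2.
t=0.000000, p=1.790000:
  k1 = f(0.000000, 1.790000) = -2.291200
  k2 = f(0.165000, 1.411952) = -1.273513
  p ← 1.790000 + 0.33·(-1.273513) = 1.369741
p(0.33) ≈ 1.3697

1.3697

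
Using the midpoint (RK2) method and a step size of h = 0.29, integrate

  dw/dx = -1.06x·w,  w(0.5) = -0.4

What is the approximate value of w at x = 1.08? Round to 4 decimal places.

-0.2443

Midpoint: k1 = f(x_n, w_n); k2 = f(x_n + h/2, w_n + (h/2)·k1); w_{n+1} = w_n + h·k2.
x=0.500000, w=-0.400000:
  k1 = f(0.500000, -0.400000) = 0.212000
  k2 = f(0.645000, -0.369260) = 0.252463
  w ← -0.400000 + 0.29·0.252463 = -0.326786
x=0.790000, w=-0.326786:
  k1 = f(0.790000, -0.326786) = 0.273650
  k2 = f(0.935000, -0.287106) = 0.284551
  w ← -0.326786 + 0.29·0.284551 = -0.244266
w(1.08) ≈ -0.2443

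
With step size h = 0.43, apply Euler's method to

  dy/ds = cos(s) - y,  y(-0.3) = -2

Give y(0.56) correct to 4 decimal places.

0.0107

Euler: y_{n+1} = y_n + h·f(s_n, y_n).
s=-0.300000, y=-2.000000: f=2.955336 → y ← -2.000000 + 0.43·2.955336 = -0.729205
s=0.130000, y=-0.729205: f=1.720767 → y ← -0.729205 + 0.43·1.720767 = 0.010725
y(0.56) ≈ 0.0107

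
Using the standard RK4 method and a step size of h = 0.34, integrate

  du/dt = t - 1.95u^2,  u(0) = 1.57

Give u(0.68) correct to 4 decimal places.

RK4: k1 = f(t_n, u_n); k2 = f(t_n + h/2, u_n + (h/2)·k1); k3 = f(t_n + h/2, u_n + (h/2)·k2); k4 = f(t_n + h, u_n + h·k3); u_{n+1} = u_n + (h/6)·(k1 + 2k2 + 2k3 + k4).
t=0.000000, u=1.570000:
  k1 = f(0.000000, 1.570000) = -4.806555
  k2 = f(0.170000, 0.752886) = -0.935332
  k3 = f(0.170000, 1.410994) = -3.712261
  k4 = f(0.340000, 0.307831) = 0.155218
  u ← 1.570000 + (0.34/6)·(k1 + 2k2 + 2k3 + k4) = 0.779697
t=0.340000, u=0.779697:
  k1 = f(0.340000, 0.779697) = -0.845459
  k2 = f(0.510000, 0.635969) = -0.278691
  k3 = f(0.510000, 0.732320) = -0.535770
  k4 = f(0.680000, 0.597535) = -0.016245
  u ← 0.779697 + (0.34/6)·(k1 + 2k2 + 2k3 + k4) = 0.638562
u(0.68) ≈ 0.6386

0.6386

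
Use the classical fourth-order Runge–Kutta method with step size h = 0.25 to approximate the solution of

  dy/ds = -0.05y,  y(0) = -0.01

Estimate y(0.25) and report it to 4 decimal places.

RK4: k1 = f(s_n, y_n); k2 = f(s_n + h/2, y_n + (h/2)·k1); k3 = f(s_n + h/2, y_n + (h/2)·k2); k4 = f(s_n + h, y_n + h·k3); y_{n+1} = y_n + (h/6)·(k1 + 2k2 + 2k3 + k4).
s=0.000000, y=-0.010000:
  k1 = f(0.000000, -0.010000) = 0.000500
  k2 = f(0.125000, -0.009938) = 0.000497
  k3 = f(0.125000, -0.009938) = 0.000497
  k4 = f(0.250000, -0.009876) = 0.000494
  y ← -0.010000 + (0.25/6)·(k1 + 2k2 + 2k3 + k4) = -0.009876
y(0.25) ≈ -0.0099

-0.0099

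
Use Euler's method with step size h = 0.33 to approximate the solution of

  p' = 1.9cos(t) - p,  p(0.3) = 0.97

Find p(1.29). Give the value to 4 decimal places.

1.2597

Euler: p_{n+1} = p_n + h·f(t_n, p_n).
t=0.300000, p=0.970000: f=0.845139 → p ← 0.970000 + 0.33·0.845139 = 1.248896
t=0.630000, p=1.248896: f=0.286356 → p ← 1.248896 + 0.33·0.286356 = 1.343394
t=0.960000, p=1.343394: f=-0.253706 → p ← 1.343394 + 0.33·(-0.253706) = 1.259671
p(1.29) ≈ 1.2597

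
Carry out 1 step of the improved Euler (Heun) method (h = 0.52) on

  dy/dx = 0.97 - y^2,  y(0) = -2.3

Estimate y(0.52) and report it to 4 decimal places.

-8.5451

Heun: k1 = f(x_n, y_n); k2 = f(x_n + h, y_n + h·k1); y_{n+1} = y_n + (h/2)·(k1 + k2).
x=0.000000, y=-2.300000:
  k1 = f(0.000000, -2.300000) = -4.320000
  k2 = f(0.520000, -4.546400) = -19.699753
  y ← -2.300000 + (0.52/2)·(-4.320000 + (-19.699753)) = -8.545136
y(0.52) ≈ -8.5451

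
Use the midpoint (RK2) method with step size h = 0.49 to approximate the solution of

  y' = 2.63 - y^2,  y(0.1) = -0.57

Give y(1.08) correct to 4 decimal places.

Midpoint: k1 = f(x_n, y_n); k2 = f(x_n + h/2, y_n + (h/2)·k1); y_{n+1} = y_n + h·k2.
x=0.100000, y=-0.570000:
  k1 = f(0.100000, -0.570000) = 2.305100
  k2 = f(0.345000, -0.005250) = 2.629972
  y ← -0.570000 + 0.49·2.629972 = 0.718686
x=0.590000, y=0.718686:
  k1 = f(0.590000, 0.718686) = 2.113490
  k2 = f(0.835000, 1.236491) = 1.101089
  y ← 0.718686 + 0.49·1.101089 = 1.258220
y(1.08) ≈ 1.2582

1.2582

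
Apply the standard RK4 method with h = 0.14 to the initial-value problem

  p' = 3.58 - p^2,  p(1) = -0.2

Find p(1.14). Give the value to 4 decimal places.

0.2979

RK4: k1 = f(x_n, p_n); k2 = f(x_n + h/2, p_n + (h/2)·k1); k3 = f(x_n + h/2, p_n + (h/2)·k2); k4 = f(x_n + h, p_n + h·k3); p_{n+1} = p_n + (h/6)·(k1 + 2k2 + 2k3 + k4).
x=1.000000, p=-0.200000:
  k1 = f(1.000000, -0.200000) = 3.540000
  k2 = f(1.070000, 0.047800) = 3.577715
  k3 = f(1.070000, 0.050440) = 3.577456
  k4 = f(1.140000, 0.300844) = 3.489493
  p ← -0.200000 + (0.14/6)·(k1 + 2k2 + 2k3 + k4) = 0.297929
p(1.14) ≈ 0.2979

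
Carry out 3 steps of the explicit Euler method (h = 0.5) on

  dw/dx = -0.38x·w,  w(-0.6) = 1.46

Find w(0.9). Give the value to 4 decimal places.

Euler: w_{n+1} = w_n + h·f(x_n, w_n).
x=-0.600000, w=1.460000: f=0.332880 → w ← 1.460000 + 0.5·0.332880 = 1.626440
x=-0.100000, w=1.626440: f=0.061805 → w ← 1.626440 + 0.5·0.061805 = 1.657342
x=0.400000, w=1.657342: f=-0.251916 → w ← 1.657342 + 0.5·(-0.251916) = 1.531384
w(0.9) ≈ 1.5314

1.5314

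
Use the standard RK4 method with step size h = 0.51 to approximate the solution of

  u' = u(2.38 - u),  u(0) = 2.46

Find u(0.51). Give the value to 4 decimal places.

2.4048

RK4: k1 = f(s_n, u_n); k2 = f(s_n + h/2, u_n + (h/2)·k1); k3 = f(s_n + h/2, u_n + (h/2)·k2); k4 = f(s_n + h, u_n + h·k3); u_{n+1} = u_n + (h/6)·(k1 + 2k2 + 2k3 + k4).
s=0.000000, u=2.460000:
  k1 = f(0.000000, 2.460000) = -0.196800
  k2 = f(0.255000, 2.409816) = -0.071851
  k3 = f(0.255000, 2.441678) = -0.150598
  k4 = f(0.510000, 2.383195) = -0.007615
  u ← 2.460000 + (0.51/6)·(k1 + 2k2 + 2k3 + k4) = 2.404808
u(0.51) ≈ 2.4048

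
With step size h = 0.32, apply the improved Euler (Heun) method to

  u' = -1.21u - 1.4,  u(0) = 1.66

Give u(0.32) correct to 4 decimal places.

0.7804

Heun: k1 = f(t_n, u_n); k2 = f(t_n + h, u_n + h·k1); u_{n+1} = u_n + (h/2)·(k1 + k2).
t=0.000000, u=1.660000:
  k1 = f(0.000000, 1.660000) = -3.408600
  k2 = f(0.320000, 0.569248) = -2.088790
  u ← 1.660000 + (0.32/2)·(-3.408600 + (-2.088790)) = 0.780418
u(0.32) ≈ 0.7804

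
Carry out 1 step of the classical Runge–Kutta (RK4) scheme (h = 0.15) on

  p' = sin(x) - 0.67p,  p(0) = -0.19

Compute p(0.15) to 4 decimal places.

RK4: k1 = f(x_n, p_n); k2 = f(x_n + h/2, p_n + (h/2)·k1); k3 = f(x_n + h/2, p_n + (h/2)·k2); k4 = f(x_n + h, p_n + h·k3); p_{n+1} = p_n + (h/6)·(k1 + 2k2 + 2k3 + k4).
x=0.000000, p=-0.190000:
  k1 = f(0.000000, -0.190000) = 0.127300
  k2 = f(0.075000, -0.180453) = 0.195833
  k3 = f(0.075000, -0.175313) = 0.192389
  k4 = f(0.150000, -0.161142) = 0.257403
  p ← -0.190000 + (0.15/6)·(k1 + 2k2 + 2k3 + k4) = -0.160971
p(0.15) ≈ -0.1610

-0.1610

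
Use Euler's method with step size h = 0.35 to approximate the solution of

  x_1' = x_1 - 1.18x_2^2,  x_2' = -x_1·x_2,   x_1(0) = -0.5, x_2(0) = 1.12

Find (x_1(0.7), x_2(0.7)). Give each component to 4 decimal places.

Euler on (x_1,x_2): x_1_{n+1} = x_1_n + h·x_1', x_2_{n+1} = x_2_n + h·x_2'.
0.000000: (-0.500000, 1.120000); f=(-1.980192, 0.560000) → (-1.193067, 1.316000)
0.350000: (-1.193067, 1.316000); f=(-3.236657, 1.570076) → (-2.325897, 1.865527)
(x_1(0.7), x_2(0.7)) ≈ (-2.3259, 1.8655)

-2.3259, 1.8655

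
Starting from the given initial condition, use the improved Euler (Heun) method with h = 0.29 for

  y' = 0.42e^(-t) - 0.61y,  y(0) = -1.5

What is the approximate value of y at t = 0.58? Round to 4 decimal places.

Heun: k1 = f(t_n, y_n); k2 = f(t_n + h, y_n + h·k1); y_{n+1} = y_n + (h/2)·(k1 + k2).
t=0.000000, y=-1.500000:
  k1 = f(0.000000, -1.500000) = 1.335000
  k2 = f(0.290000, -1.112850) = 0.993109
  y ← -1.500000 + (0.29/2)·(1.335000 + 0.993109) = -1.162424
t=0.290000, y=-1.162424:
  k1 = f(0.290000, -1.162424) = 1.023349
  k2 = f(0.580000, -0.865653) = 0.763206
  y ← -1.162424 + (0.29/2)·(1.023349 + 0.763206) = -0.903374
y(0.58) ≈ -0.9034

-0.9034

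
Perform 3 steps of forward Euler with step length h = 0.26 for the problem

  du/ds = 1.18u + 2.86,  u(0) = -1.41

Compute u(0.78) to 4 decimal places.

-0.1614

Euler: u_{n+1} = u_n + h·f(s_n, u_n).
s=0.000000, u=-1.410000: f=1.196200 → u ← -1.410000 + 0.26·1.196200 = -1.098988
s=0.260000, u=-1.098988: f=1.563194 → u ← -1.098988 + 0.26·1.563194 = -0.692558
s=0.520000, u=-0.692558: f=2.042782 → u ← -0.692558 + 0.26·2.042782 = -0.161434
u(0.78) ≈ -0.1614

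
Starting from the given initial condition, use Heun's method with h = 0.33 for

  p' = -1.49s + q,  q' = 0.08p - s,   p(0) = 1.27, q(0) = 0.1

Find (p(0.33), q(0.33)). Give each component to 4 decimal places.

Heun on (p,q): k1 = f(s_n, state_n); k2 = f(s_n + h, state_n + h·k1); state_{n+1} = state_n + (h/2)·(k1 + k2).
0.000000: (1.270000, 0.100000)
  k1 = (0.100000, 0.101600)
  predictor → (1.303000, 0.133528)
  k2 = (-0.358172, -0.225760)
  → (1.227402, 0.079514)
(p(0.33), q(0.33)) ≈ (1.2274, 0.0795)

1.2274, 0.0795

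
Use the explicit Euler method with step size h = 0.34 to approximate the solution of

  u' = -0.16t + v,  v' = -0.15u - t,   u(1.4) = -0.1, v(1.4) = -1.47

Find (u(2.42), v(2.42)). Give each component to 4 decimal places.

Euler on (u,v): u_{n+1} = u_n + h·u', v_{n+1} = v_n + h·v'.
1.400000: (-0.100000, -1.470000); f=(-1.694000, -1.385000) → (-0.675960, -1.940900)
1.740000: (-0.675960, -1.940900); f=(-2.219300, -1.638606) → (-1.430522, -2.498026)
2.080000: (-1.430522, -2.498026); f=(-2.830826, -1.865422) → (-2.393003, -3.132269)
(u(2.42), v(2.42)) ≈ (-2.3930, -3.1323)

-2.3930, -3.1323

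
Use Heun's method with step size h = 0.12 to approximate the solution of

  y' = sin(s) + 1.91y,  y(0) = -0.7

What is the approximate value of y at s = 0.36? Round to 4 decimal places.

-1.3062

Heun: k1 = f(s_n, y_n); k2 = f(s_n + h, y_n + h·k1); y_{n+1} = y_n + (h/2)·(k1 + k2).
s=0.000000, y=-0.700000:
  k1 = f(0.000000, -0.700000) = -1.337000
  k2 = f(0.120000, -0.860440) = -1.523728
  y ← -0.700000 + (0.12/2)·(-1.337000 + (-1.523728)) = -0.871644
s=0.120000, y=-0.871644:
  k1 = f(0.120000, -0.871644) = -1.545127
  k2 = f(0.240000, -1.057059) = -1.781280
  y ← -0.871644 + (0.12/2)·(-1.545127 + (-1.781280)) = -1.071228
s=0.240000, y=-1.071228:
  k1 = f(0.240000, -1.071228) = -1.808343
  k2 = f(0.360000, -1.288229) = -2.108244
  y ← -1.071228 + (0.12/2)·(-1.808343 + (-2.108244)) = -1.306223
y(0.36) ≈ -1.3062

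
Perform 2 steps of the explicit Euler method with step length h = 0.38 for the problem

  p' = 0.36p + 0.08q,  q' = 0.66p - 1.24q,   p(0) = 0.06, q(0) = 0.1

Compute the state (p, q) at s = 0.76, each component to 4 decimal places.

Euler on (p,q): p_{n+1} = p_n + h·p', q_{n+1} = q_n + h·q'.
0.000000: (0.060000, 0.100000); f=(0.029600, -0.084400) → (0.071248, 0.067928)
0.380000: (0.071248, 0.067928); f=(0.031084, -0.037207) → (0.083060, 0.053789)
(p(0.76), q(0.76)) ≈ (0.0831, 0.0538)

0.0831, 0.0538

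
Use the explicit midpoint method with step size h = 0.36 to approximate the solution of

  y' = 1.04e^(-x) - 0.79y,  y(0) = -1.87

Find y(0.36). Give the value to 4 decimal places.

Midpoint: k1 = f(x_n, y_n); k2 = f(x_n + h/2, y_n + (h/2)·k1); y_{n+1} = y_n + h·k2.
x=0.000000, y=-1.870000:
  k1 = f(0.000000, -1.870000) = 2.517300
  k2 = f(0.180000, -1.416886) = 1.988021
  y ← -1.870000 + 0.36·1.988021 = -1.154312
y(0.36) ≈ -1.1543

-1.1543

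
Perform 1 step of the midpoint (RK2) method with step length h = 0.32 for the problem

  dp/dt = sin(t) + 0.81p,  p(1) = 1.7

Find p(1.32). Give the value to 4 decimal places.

2.5260

Midpoint: k1 = f(t_n, p_n); k2 = f(t_n + h/2, p_n + (h/2)·k1); p_{n+1} = p_n + h·k2.
t=1.000000, p=1.700000:
  k1 = f(1.000000, 1.700000) = 2.218471
  k2 = f(1.160000, 2.054955) = 2.581317
  p ← 1.700000 + 0.32·2.581317 = 2.526021
p(1.32) ≈ 2.5260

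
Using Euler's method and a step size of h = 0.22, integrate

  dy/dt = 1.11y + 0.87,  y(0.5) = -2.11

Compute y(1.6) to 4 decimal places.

-4.7380

Euler: y_{n+1} = y_n + h·f(t_n, y_n).
t=0.500000, y=-2.110000: f=-1.472100 → y ← -2.110000 + 0.22·(-1.472100) = -2.433862
t=0.720000, y=-2.433862: f=-1.831587 → y ← -2.433862 + 0.22·(-1.831587) = -2.836811
t=0.940000, y=-2.836811: f=-2.278860 → y ← -2.836811 + 0.22·(-2.278860) = -3.338160
t=1.160000, y=-3.338160: f=-2.835358 → y ← -3.338160 + 0.22·(-2.835358) = -3.961939
t=1.380000, y=-3.961939: f=-3.527752 → y ← -3.961939 + 0.22·(-3.527752) = -4.738045
y(1.6) ≈ -4.7380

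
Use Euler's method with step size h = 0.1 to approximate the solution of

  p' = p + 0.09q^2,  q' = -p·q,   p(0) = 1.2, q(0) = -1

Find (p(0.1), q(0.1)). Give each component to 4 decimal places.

1.3290, -0.8800

Euler on (p,q): p_{n+1} = p_n + h·p', q_{n+1} = q_n + h·q'.
0.000000: (1.200000, -1.000000); f=(1.290000, 1.200000) → (1.329000, -0.880000)
(p(0.1), q(0.1)) ≈ (1.3290, -0.8800)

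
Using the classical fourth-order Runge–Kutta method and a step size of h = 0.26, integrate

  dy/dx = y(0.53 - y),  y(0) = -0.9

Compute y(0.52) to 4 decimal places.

RK4: k1 = f(x_n, y_n); k2 = f(x_n + h/2, y_n + (h/2)·k1); k3 = f(x_n + h/2, y_n + (h/2)·k2); k4 = f(x_n + h, y_n + h·k3); y_{n+1} = y_n + (h/6)·(k1 + 2k2 + 2k3 + k4).
x=0.000000, y=-0.900000:
  k1 = f(0.000000, -0.900000) = -1.287000
  k2 = f(0.130000, -1.067310) = -1.704825
  k3 = f(0.130000, -1.121627) = -1.852510
  k4 = f(0.260000, -1.381653) = -2.641240
  y ← -0.900000 + (0.26/6)·(k1 + 2k2 + 2k3 + k4) = -1.378526
x=0.260000, y=-1.378526:
  k1 = f(0.260000, -1.378526) = -2.630953
  k2 = f(0.390000, -1.720550) = -3.872184
  k3 = f(0.390000, -1.881910) = -4.538998
  k4 = f(0.520000, -2.558665) = -7.902862
  y ← -1.378526 + (0.26/6)·(k1 + 2k2 + 2k3 + k4) = -2.563960
y(0.52) ≈ -2.5640

-2.5640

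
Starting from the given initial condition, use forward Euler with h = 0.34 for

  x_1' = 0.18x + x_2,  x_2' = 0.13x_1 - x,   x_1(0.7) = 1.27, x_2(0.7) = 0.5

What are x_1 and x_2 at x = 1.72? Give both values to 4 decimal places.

1.7493, -0.3660

Euler on (x_1,x_2): x_1_{n+1} = x_1_n + h·x_1', x_2_{n+1} = x_2_n + h·x_2'.
0.700000: (1.270000, 0.500000); f=(0.626000, -0.534900) → (1.482840, 0.318134)
1.040000: (1.482840, 0.318134); f=(0.505334, -0.847231) → (1.654654, 0.030076)
1.380000: (1.654654, 0.030076); f=(0.278476, -1.164895) → (1.749335, -0.365989)
(x_1(1.72), x_2(1.72)) ≈ (1.7493, -0.3660)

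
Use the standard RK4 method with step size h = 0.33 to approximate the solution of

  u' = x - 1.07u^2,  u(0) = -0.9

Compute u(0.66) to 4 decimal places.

-1.9253

RK4: k1 = f(x_n, u_n); k2 = f(x_n + h/2, u_n + (h/2)·k1); k3 = f(x_n + h/2, u_n + (h/2)·k2); k4 = f(x_n + h, u_n + h·k3); u_{n+1} = u_n + (h/6)·(k1 + 2k2 + 2k3 + k4).
x=0.000000, u=-0.900000:
  k1 = f(0.000000, -0.900000) = -0.866700
  k2 = f(0.165000, -1.043006) = -0.999011
  k3 = f(0.165000, -1.064837) = -1.048249
  k4 = f(0.330000, -1.245922) = -1.330984
  u ← -0.900000 + (0.33/6)·(k1 + 2k2 + 2k3 + k4) = -1.246071
x=0.330000, u=-1.246071:
  k1 = f(0.330000, -1.246071) = -1.331382
  k2 = f(0.495000, -1.465749) = -1.803810
  k3 = f(0.495000, -1.543700) = -2.054820
  k4 = f(0.660000, -1.924162) = -3.301566
  u ← -1.246071 + (0.33/6)·(k1 + 2k2 + 2k3 + k4) = -1.925333
u(0.66) ≈ -1.9253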